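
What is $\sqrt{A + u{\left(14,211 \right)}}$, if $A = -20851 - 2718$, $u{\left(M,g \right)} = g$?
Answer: $i \sqrt{23358} \approx 152.83 i$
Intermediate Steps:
$A = -23569$
$\sqrt{A + u{\left(14,211 \right)}} = \sqrt{-23569 + 211} = \sqrt{-23358} = i \sqrt{23358}$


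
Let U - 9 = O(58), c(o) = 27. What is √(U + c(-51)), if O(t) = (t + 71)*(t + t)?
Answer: 50*√6 ≈ 122.47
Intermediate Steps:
O(t) = 2*t*(71 + t) (O(t) = (71 + t)*(2*t) = 2*t*(71 + t))
U = 14973 (U = 9 + 2*58*(71 + 58) = 9 + 2*58*129 = 9 + 14964 = 14973)
√(U + c(-51)) = √(14973 + 27) = √15000 = 50*√6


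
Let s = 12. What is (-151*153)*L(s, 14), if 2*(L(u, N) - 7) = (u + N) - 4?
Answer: -415854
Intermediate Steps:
L(u, N) = 5 + N/2 + u/2 (L(u, N) = 7 + ((u + N) - 4)/2 = 7 + ((N + u) - 4)/2 = 7 + (-4 + N + u)/2 = 7 + (-2 + N/2 + u/2) = 5 + N/2 + u/2)
(-151*153)*L(s, 14) = (-151*153)*(5 + (1/2)*14 + (1/2)*12) = -23103*(5 + 7 + 6) = -23103*18 = -415854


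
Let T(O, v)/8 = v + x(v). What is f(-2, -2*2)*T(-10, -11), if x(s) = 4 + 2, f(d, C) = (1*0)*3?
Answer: 0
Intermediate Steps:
f(d, C) = 0 (f(d, C) = 0*3 = 0)
x(s) = 6
T(O, v) = 48 + 8*v (T(O, v) = 8*(v + 6) = 8*(6 + v) = 48 + 8*v)
f(-2, -2*2)*T(-10, -11) = 0*(48 + 8*(-11)) = 0*(48 - 88) = 0*(-40) = 0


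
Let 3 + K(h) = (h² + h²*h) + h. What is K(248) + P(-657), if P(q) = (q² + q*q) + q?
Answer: 16177382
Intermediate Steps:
P(q) = q + 2*q² (P(q) = (q² + q²) + q = 2*q² + q = q + 2*q²)
K(h) = -3 + h + h² + h³ (K(h) = -3 + ((h² + h²*h) + h) = -3 + ((h² + h³) + h) = -3 + (h + h² + h³) = -3 + h + h² + h³)
K(248) + P(-657) = (-3 + 248 + 248² + 248³) - 657*(1 + 2*(-657)) = (-3 + 248 + 61504 + 15252992) - 657*(1 - 1314) = 15314741 - 657*(-1313) = 15314741 + 862641 = 16177382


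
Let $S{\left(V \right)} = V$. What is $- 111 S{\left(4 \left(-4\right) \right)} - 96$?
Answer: $1680$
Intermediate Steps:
$- 111 S{\left(4 \left(-4\right) \right)} - 96 = - 111 \cdot 4 \left(-4\right) - 96 = \left(-111\right) \left(-16\right) - 96 = 1776 - 96 = 1680$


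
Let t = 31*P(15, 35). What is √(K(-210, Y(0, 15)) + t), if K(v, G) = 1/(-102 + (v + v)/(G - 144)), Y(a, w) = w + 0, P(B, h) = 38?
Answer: √21237409270/4246 ≈ 34.322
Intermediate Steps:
Y(a, w) = w
t = 1178 (t = 31*38 = 1178)
K(v, G) = 1/(-102 + 2*v/(-144 + G)) (K(v, G) = 1/(-102 + (2*v)/(-144 + G)) = 1/(-102 + 2*v/(-144 + G)))
√(K(-210, Y(0, 15)) + t) = √((-144 + 15)/(2*(7344 - 210 - 51*15)) + 1178) = √((½)*(-129)/(7344 - 210 - 765) + 1178) = √((½)*(-129)/6369 + 1178) = √((½)*(1/6369)*(-129) + 1178) = √(-43/4246 + 1178) = √(5001745/4246) = √21237409270/4246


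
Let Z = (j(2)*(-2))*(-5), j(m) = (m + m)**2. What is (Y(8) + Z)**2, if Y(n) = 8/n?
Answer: 25921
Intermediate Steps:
j(m) = 4*m**2 (j(m) = (2*m)**2 = 4*m**2)
Z = 160 (Z = ((4*2**2)*(-2))*(-5) = ((4*4)*(-2))*(-5) = (16*(-2))*(-5) = -32*(-5) = 160)
(Y(8) + Z)**2 = (8/8 + 160)**2 = (8*(1/8) + 160)**2 = (1 + 160)**2 = 161**2 = 25921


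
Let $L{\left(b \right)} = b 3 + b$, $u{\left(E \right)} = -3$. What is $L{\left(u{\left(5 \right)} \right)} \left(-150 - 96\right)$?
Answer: $2952$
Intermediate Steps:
$L{\left(b \right)} = 4 b$ ($L{\left(b \right)} = 3 b + b = 4 b$)
$L{\left(u{\left(5 \right)} \right)} \left(-150 - 96\right) = 4 \left(-3\right) \left(-150 - 96\right) = \left(-12\right) \left(-246\right) = 2952$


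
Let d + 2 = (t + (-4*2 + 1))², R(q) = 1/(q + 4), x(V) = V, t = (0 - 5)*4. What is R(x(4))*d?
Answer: 727/8 ≈ 90.875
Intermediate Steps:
t = -20 (t = -5*4 = -20)
R(q) = 1/(4 + q)
d = 727 (d = -2 + (-20 + (-4*2 + 1))² = -2 + (-20 + (-8 + 1))² = -2 + (-20 - 7)² = -2 + (-27)² = -2 + 729 = 727)
R(x(4))*d = 727/(4 + 4) = 727/8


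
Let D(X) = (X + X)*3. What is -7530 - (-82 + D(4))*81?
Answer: -2832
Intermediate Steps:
D(X) = 6*X (D(X) = (2*X)*3 = 6*X)
-7530 - (-82 + D(4))*81 = -7530 - (-82 + 6*4)*81 = -7530 - (-82 + 24)*81 = -7530 - (-58)*81 = -7530 - 1*(-4698) = -7530 + 4698 = -2832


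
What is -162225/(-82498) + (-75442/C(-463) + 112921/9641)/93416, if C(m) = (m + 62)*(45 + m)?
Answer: 80562851571280497/40966969724240846 ≈ 1.9665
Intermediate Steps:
C(m) = (45 + m)*(62 + m) (C(m) = (62 + m)*(45 + m) = (45 + m)*(62 + m))
-162225/(-82498) + (-75442/C(-463) + 112921/9641)/93416 = -162225/(-82498) + (-75442/(2790 + (-463)² + 107*(-463)) + 112921/9641)/93416 = -162225*(-1/82498) + (-75442/(2790 + 214369 - 49541) + 112921*(1/9641))*(1/93416) = 162225/82498 + (-75442/167618 + 112921/9641)*(1/93416) = 162225/82498 + (-75442*1/167618 + 112921/9641)*(1/93416) = 162225/82498 + (-37721/83809 + 112921/9641)*(1/93416) = 162225/82498 + (9100127928/808002569)*(1/93416) = 162225/82498 + 1137515991/9435045998213 = 80562851571280497/40966969724240846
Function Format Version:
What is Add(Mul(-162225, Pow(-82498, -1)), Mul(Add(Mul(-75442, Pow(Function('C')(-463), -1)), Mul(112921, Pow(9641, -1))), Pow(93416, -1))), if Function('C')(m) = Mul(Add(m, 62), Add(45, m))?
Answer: Rational(80562851571280497, 40966969724240846) ≈ 1.9665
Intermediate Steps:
Function('C')(m) = Mul(Add(45, m), Add(62, m)) (Function('C')(m) = Mul(Add(62, m), Add(45, m)) = Mul(Add(45, m), Add(62, m)))
Add(Mul(-162225, Pow(-82498, -1)), Mul(Add(Mul(-75442, Pow(Function('C')(-463), -1)), Mul(112921, Pow(9641, -1))), Pow(93416, -1))) = Add(Mul(-162225, Pow(-82498, -1)), Mul(Add(Mul(-75442, Pow(Add(2790, Pow(-463, 2), Mul(107, -463)), -1)), Mul(112921, Pow(9641, -1))), Pow(93416, -1))) = Add(Mul(-162225, Rational(-1, 82498)), Mul(Add(Mul(-75442, Pow(Add(2790, 214369, -49541), -1)), Mul(112921, Rational(1, 9641))), Rational(1, 93416))) = Add(Rational(162225, 82498), Mul(Add(Mul(-75442, Pow(167618, -1)), Rational(112921, 9641)), Rational(1, 93416))) = Add(Rational(162225, 82498), Mul(Add(Mul(-75442, Rational(1, 167618)), Rational(112921, 9641)), Rational(1, 93416))) = Add(Rational(162225, 82498), Mul(Add(Rational(-37721, 83809), Rational(112921, 9641)), Rational(1, 93416))) = Add(Rational(162225, 82498), Mul(Rational(9100127928, 808002569), Rational(1, 93416))) = Add(Rational(162225, 82498), Rational(1137515991, 9435045998213)) = Rational(80562851571280497, 40966969724240846)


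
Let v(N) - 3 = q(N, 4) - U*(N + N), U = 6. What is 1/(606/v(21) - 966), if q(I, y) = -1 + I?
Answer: -229/221820 ≈ -0.0010324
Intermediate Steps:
v(N) = 2 - 11*N (v(N) = 3 + ((-1 + N) - 6*(N + N)) = 3 + ((-1 + N) - 6*2*N) = 3 + ((-1 + N) - 12*N) = 3 + (-1 - 11*N) = 2 - 11*N)
1/(606/v(21) - 966) = 1/(606/(2 - 11*21) - 966) = 1/(606/(2 - 231) - 966) = 1/(606/(-229) - 966) = 1/(606*(-1/229) - 966) = 1/(-606/229 - 966) = 1/(-221820/229) = -229/221820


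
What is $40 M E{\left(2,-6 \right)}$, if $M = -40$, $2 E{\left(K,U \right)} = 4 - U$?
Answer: $-8000$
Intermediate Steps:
$E{\left(K,U \right)} = 2 - \frac{U}{2}$ ($E{\left(K,U \right)} = \frac{4 - U}{2} = 2 - \frac{U}{2}$)
$40 M E{\left(2,-6 \right)} = 40 \left(-40\right) \left(2 - -3\right) = - 1600 \left(2 + 3\right) = \left(-1600\right) 5 = -8000$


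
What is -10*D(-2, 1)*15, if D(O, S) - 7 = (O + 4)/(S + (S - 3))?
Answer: -750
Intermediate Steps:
D(O, S) = 7 + (4 + O)/(-3 + 2*S) (D(O, S) = 7 + (O + 4)/(S + (S - 3)) = 7 + (4 + O)/(S + (-3 + S)) = 7 + (4 + O)/(-3 + 2*S))
-10*D(-2, 1)*15 = -10*(-17 - 2 + 14*1)/(-3 + 2*1)*15 = -10*(-17 - 2 + 14)/(-3 + 2)*15 = -10*(-5)/(-1)*15 = -(-10)*(-5)*15 = -10*5*15 = -50*15 = -750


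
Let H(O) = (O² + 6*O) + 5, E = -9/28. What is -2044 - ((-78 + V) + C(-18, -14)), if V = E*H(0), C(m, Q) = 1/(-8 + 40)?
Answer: -440031/224 ≈ -1964.4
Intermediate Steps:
C(m, Q) = 1/32
E = -9/28 (E = -9*1/28 = -9/28 ≈ -0.32143)
H(O) = 5 + O² + 6*O
V = -45/28 (V = -9*(5 + 0² + 6*0)/28 = -9*(5 + 0 + 0)/28 = -9/28*5 = -45/28 ≈ -1.6071)
-2044 - ((-78 + V) + C(-18, -14)) = -2044 - ((-78 - 45/28) + 1/32) = -2044 - (-2229/28 + 1/32) = -2044 - 1*(-17825/224) = -2044 + 17825/224 = -440031/224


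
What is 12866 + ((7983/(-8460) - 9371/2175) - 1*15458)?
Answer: -1062016393/408900 ≈ -2597.3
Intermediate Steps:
12866 + ((7983/(-8460) - 9371/2175) - 1*15458) = 12866 + ((7983*(-1/8460) - 9371*1/2175) - 15458) = 12866 + ((-887/940 - 9371/2175) - 15458) = 12866 + (-2147593/408900 - 15458) = 12866 - 6322923793/408900 = -1062016393/408900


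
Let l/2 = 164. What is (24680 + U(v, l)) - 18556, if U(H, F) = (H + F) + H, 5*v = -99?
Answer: 32062/5 ≈ 6412.4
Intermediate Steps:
v = -99/5 (v = (⅕)*(-99) = -99/5 ≈ -19.800)
l = 328 (l = 2*164 = 328)
U(H, F) = F + 2*H (U(H, F) = (F + H) + H = F + 2*H)
(24680 + U(v, l)) - 18556 = (24680 + (328 + 2*(-99/5))) - 18556 = (24680 + (328 - 198/5)) - 18556 = (24680 + 1442/5) - 18556 = 124842/5 - 18556 = 32062/5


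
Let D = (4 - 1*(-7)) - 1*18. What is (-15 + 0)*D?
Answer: 105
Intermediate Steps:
D = -7 (D = (4 + 7) - 18 = 11 - 18 = -7)
(-15 + 0)*D = (-15 + 0)*(-7) = -15*(-7) = 105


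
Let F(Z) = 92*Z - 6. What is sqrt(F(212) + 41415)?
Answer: sqrt(60913) ≈ 246.81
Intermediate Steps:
F(Z) = -6 + 92*Z
sqrt(F(212) + 41415) = sqrt((-6 + 92*212) + 41415) = sqrt((-6 + 19504) + 41415) = sqrt(19498 + 41415) = sqrt(60913)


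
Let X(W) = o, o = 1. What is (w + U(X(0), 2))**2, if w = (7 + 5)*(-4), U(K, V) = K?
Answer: 2209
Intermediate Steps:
X(W) = 1
w = -48 (w = 12*(-4) = -48)
(w + U(X(0), 2))**2 = (-48 + 1)**2 = (-47)**2 = 2209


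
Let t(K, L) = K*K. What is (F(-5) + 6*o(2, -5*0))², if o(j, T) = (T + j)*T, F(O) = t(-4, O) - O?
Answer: 441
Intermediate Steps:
t(K, L) = K²
F(O) = 16 - O (F(O) = (-4)² - O = 16 - O)
o(j, T) = T*(T + j)
(F(-5) + 6*o(2, -5*0))² = ((16 - 1*(-5)) + 6*((-5*0)*(-5*0 + 2)))² = ((16 + 5) + 6*(0*(0 + 2)))² = (21 + 6*(0*2))² = (21 + 6*0)² = (21 + 0)² = 21² = 441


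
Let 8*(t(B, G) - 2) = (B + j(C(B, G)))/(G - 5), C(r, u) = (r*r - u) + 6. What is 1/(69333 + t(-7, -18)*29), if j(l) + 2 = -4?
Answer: 184/12768321 ≈ 1.4411e-5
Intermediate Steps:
C(r, u) = 6 + r**2 - u (C(r, u) = (r**2 - u) + 6 = 6 + r**2 - u)
j(l) = -6 (j(l) = -2 - 4 = -6)
t(B, G) = 2 + (-6 + B)/(8*(-5 + G)) (t(B, G) = 2 + ((B - 6)/(G - 5))/8 = 2 + ((-6 + B)/(-5 + G))/8 = 2 + (-6 + B)/(8*(-5 + G)))
1/(69333 + t(-7, -18)*29) = 1/(69333 + ((-86 - 7 + 16*(-18))/(8*(-5 - 18)))*29) = 1/(69333 + ((1/8)*(-86 - 7 - 288)/(-23))*29) = 1/(69333 + ((1/8)*(-1/23)*(-381))*29) = 1/(69333 + (381/184)*29) = 1/(69333 + 11049/184) = 1/(12768321/184) = 184/12768321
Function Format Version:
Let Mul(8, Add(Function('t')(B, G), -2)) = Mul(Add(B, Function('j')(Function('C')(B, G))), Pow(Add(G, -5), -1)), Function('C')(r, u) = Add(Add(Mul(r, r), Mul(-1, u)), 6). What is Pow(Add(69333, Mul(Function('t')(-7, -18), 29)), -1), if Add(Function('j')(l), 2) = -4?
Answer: Rational(184, 12768321) ≈ 1.4411e-5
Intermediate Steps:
Function('C')(r, u) = Add(6, Pow(r, 2), Mul(-1, u)) (Function('C')(r, u) = Add(Add(Pow(r, 2), Mul(-1, u)), 6) = Add(6, Pow(r, 2), Mul(-1, u)))
Function('j')(l) = -6 (Function('j')(l) = Add(-2, -4) = -6)
Function('t')(B, G) = Add(2, Mul(Rational(1, 8), Pow(Add(-5, G), -1), Add(-6, B))) (Function('t')(B, G) = Add(2, Mul(Rational(1, 8), Mul(Add(B, -6), Pow(Add(G, -5), -1)))) = Add(2, Mul(Rational(1, 8), Mul(Add(-6, B), Pow(Add(-5, G), -1)))) = Add(2, Mul(Rational(1, 8), Mul(Pow(Add(-5, G), -1), Add(-6, B)))) = Add(2, Mul(Rational(1, 8), Pow(Add(-5, G), -1), Add(-6, B))))
Pow(Add(69333, Mul(Function('t')(-7, -18), 29)), -1) = Pow(Add(69333, Mul(Mul(Rational(1, 8), Pow(Add(-5, -18), -1), Add(-86, -7, Mul(16, -18))), 29)), -1) = Pow(Add(69333, Mul(Mul(Rational(1, 8), Pow(-23, -1), Add(-86, -7, -288)), 29)), -1) = Pow(Add(69333, Mul(Mul(Rational(1, 8), Rational(-1, 23), -381), 29)), -1) = Pow(Add(69333, Mul(Rational(381, 184), 29)), -1) = Pow(Add(69333, Rational(11049, 184)), -1) = Pow(Rational(12768321, 184), -1) = Rational(184, 12768321)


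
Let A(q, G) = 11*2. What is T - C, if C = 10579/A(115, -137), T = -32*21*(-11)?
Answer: 152045/22 ≈ 6911.1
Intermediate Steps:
A(q, G) = 22
T = 7392 (T = -672*(-11) = 7392)
C = 10579/22 ≈ 480.86
T - C = 7392 - 1*10579/22 = 7392 - 10579/22 = 152045/22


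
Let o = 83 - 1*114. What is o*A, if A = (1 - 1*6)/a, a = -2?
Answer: -155/2 ≈ -77.500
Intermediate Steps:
o = -31 (o = 83 - 114 = -31)
A = 5/2 (A = (1 - 1*6)/(-2) = (1 - 6)*(-1/2) = -5*(-1/2) = 5/2 ≈ 2.5000)
o*A = -31*5/2 = -155/2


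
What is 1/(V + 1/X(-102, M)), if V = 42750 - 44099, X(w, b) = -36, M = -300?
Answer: -36/48565 ≈ -0.00074128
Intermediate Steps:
V = -1349
1/(V + 1/X(-102, M)) = 1/(-1349 + 1/(-36)) = 1/(-1349 - 1/36) = 1/(-48565/36) = -36/48565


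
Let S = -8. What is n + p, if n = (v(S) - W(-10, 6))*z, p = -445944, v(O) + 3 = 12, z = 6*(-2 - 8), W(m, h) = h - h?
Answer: -446484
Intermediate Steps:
W(m, h) = 0
z = -60 (z = 6*(-10) = -60)
v(O) = 9 (v(O) = -3 + 12 = 9)
n = -540 (n = (9 - 1*0)*(-60) = (9 + 0)*(-60) = 9*(-60) = -540)
n + p = -540 - 445944 = -446484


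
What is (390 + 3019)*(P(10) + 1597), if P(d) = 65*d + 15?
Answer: 7711158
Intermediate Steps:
P(d) = 15 + 65*d
(390 + 3019)*(P(10) + 1597) = (390 + 3019)*((15 + 65*10) + 1597) = 3409*((15 + 650) + 1597) = 3409*(665 + 1597) = 3409*2262 = 7711158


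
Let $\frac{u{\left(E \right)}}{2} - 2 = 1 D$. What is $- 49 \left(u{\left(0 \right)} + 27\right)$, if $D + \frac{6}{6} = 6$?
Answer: $-2009$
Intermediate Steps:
$D = 5$ ($D = -1 + 6 = 5$)
$u{\left(E \right)} = 14$ ($u{\left(E \right)} = 4 + 2 \cdot 1 \cdot 5 = 4 + 2 \cdot 5 = 4 + 10 = 14$)
$- 49 \left(u{\left(0 \right)} + 27\right) = - 49 \left(14 + 27\right) = \left(-49\right) 41 = -2009$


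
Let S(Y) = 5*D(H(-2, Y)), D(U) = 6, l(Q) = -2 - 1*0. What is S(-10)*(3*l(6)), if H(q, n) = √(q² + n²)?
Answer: -180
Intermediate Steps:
l(Q) = -2 (l(Q) = -2 + 0 = -2)
H(q, n) = √(n² + q²)
S(Y) = 30 (S(Y) = 5*6 = 30)
S(-10)*(3*l(6)) = 30*(3*(-2)) = 30*(-6) = -180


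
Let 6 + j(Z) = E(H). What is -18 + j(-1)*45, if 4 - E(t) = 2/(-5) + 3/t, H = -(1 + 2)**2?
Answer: -75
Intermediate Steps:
H = -9 (H = -1*3**2 = -1*9 = -9)
E(t) = 22/5 - 3/t (E(t) = 4 - (2/(-5) + 3/t) = 4 - (2*(-1/5) + 3/t) = 4 - (-2/5 + 3/t) = 4 + (2/5 - 3/t) = 22/5 - 3/t)
j(Z) = -19/15 (j(Z) = -6 + (22/5 - 3/(-9)) = -6 + (22/5 - 3*(-1/9)) = -6 + (22/5 + 1/3) = -6 + 71/15 = -19/15)
-18 + j(-1)*45 = -18 - 19/15*45 = -18 - 57 = -75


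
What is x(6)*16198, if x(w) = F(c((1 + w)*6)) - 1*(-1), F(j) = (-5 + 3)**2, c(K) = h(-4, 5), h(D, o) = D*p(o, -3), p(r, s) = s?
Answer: 80990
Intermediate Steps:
h(D, o) = -3*D (h(D, o) = D*(-3) = -3*D)
c(K) = 12 (c(K) = -3*(-4) = 12)
F(j) = 4 (F(j) = (-2)**2 = 4)
x(w) = 5 (x(w) = 4 - 1*(-1) = 4 + 1 = 5)
x(6)*16198 = 5*16198 = 80990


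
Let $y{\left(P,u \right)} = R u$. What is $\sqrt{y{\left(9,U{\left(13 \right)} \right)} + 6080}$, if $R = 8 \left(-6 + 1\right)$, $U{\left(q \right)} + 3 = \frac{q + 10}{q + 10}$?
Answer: $4 \sqrt{385} \approx 78.486$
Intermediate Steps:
$U{\left(q \right)} = -2$ ($U{\left(q \right)} = -3 + \frac{q + 10}{q + 10} = -3 + \frac{10 + q}{10 + q} = -3 + 1 = -2$)
$R = -40$ ($R = 8 \left(-5\right) = -40$)
$y{\left(P,u \right)} = - 40 u$
$\sqrt{y{\left(9,U{\left(13 \right)} \right)} + 6080} = \sqrt{\left(-40\right) \left(-2\right) + 6080} = \sqrt{80 + 6080} = \sqrt{6160} = 4 \sqrt{385}$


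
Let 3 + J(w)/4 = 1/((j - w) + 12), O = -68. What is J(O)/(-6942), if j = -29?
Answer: 304/177021 ≈ 0.0017173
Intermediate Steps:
J(w) = -12 + 4/(-17 - w) (J(w) = -12 + 4/((-29 - w) + 12) = -12 + 4/(-17 - w))
J(O)/(-6942) = (4*(-52 - 3*(-68))/(17 - 68))/(-6942) = (4*(-52 + 204)/(-51))*(-1/6942) = (4*(-1/51)*152)*(-1/6942) = -608/51*(-1/6942) = 304/177021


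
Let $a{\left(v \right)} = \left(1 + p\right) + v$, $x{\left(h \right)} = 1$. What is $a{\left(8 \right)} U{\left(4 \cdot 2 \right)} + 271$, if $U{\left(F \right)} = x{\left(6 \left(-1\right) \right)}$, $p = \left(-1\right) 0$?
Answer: $280$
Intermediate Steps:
$p = 0$
$U{\left(F \right)} = 1$
$a{\left(v \right)} = 1 + v$ ($a{\left(v \right)} = \left(1 + 0\right) + v = 1 + v$)
$a{\left(8 \right)} U{\left(4 \cdot 2 \right)} + 271 = \left(1 + 8\right) 1 + 271 = 9 \cdot 1 + 271 = 9 + 271 = 280$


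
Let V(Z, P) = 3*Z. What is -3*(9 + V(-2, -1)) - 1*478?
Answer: -487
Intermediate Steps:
-3*(9 + V(-2, -1)) - 1*478 = -3*(9 + 3*(-2)) - 1*478 = -3*(9 - 6) - 478 = -3*3 - 478 = -9 - 478 = -487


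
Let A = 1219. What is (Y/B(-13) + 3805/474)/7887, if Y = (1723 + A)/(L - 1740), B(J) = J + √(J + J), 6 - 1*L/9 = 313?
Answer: 99119/96859530 + 2942*I*√26/6925456395 ≈ 0.0010233 + 2.1661e-6*I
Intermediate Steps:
L = -2763 (L = 54 - 9*313 = 54 - 2817 = -2763)
B(J) = J + √2*√J (B(J) = J + √(2*J) = J + √2*√J)
Y = -2942/4503 (Y = (1723 + 1219)/(-2763 - 1740) = 2942/(-4503) = 2942*(-1/4503) = -2942/4503 ≈ -0.65334)
(Y/B(-13) + 3805/474)/7887 = (-2942/(4503*(-13 + √2*√(-13))) + 3805/474)/7887 = (-2942/(4503*(-13 + √2*(I*√13))) + 3805*(1/474))*(1/7887) = (-2942/(4503*(-13 + I*√26)) + 3805/474)*(1/7887) = (3805/474 - 2942/(4503*(-13 + I*√26)))*(1/7887) = 3805/3738438 - 2942/(35515161*(-13 + I*√26))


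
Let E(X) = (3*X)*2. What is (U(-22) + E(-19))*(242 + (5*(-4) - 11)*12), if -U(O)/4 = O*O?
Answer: 266500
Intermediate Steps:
E(X) = 6*X
U(O) = -4*O² (U(O) = -4*O*O = -4*O²)
(U(-22) + E(-19))*(242 + (5*(-4) - 11)*12) = (-4*(-22)² + 6*(-19))*(242 + (5*(-4) - 11)*12) = (-4*484 - 114)*(242 + (-20 - 11)*12) = (-1936 - 114)*(242 - 31*12) = -2050*(242 - 372) = -2050*(-130) = 266500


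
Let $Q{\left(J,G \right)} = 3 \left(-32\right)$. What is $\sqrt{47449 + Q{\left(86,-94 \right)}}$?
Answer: $\sqrt{47353} \approx 217.61$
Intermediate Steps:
$Q{\left(J,G \right)} = -96$
$\sqrt{47449 + Q{\left(86,-94 \right)}} = \sqrt{47449 - 96} = \sqrt{47353}$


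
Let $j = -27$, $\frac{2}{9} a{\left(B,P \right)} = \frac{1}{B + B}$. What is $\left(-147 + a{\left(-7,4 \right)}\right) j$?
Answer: $\frac{111375}{28} \approx 3977.7$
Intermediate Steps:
$a{\left(B,P \right)} = \frac{9}{4 B}$ ($a{\left(B,P \right)} = \frac{9}{2 \left(B + B\right)} = \frac{9}{2 \cdot 2 B} = \frac{9 \frac{1}{2 B}}{2} = \frac{9}{4 B}$)
$\left(-147 + a{\left(-7,4 \right)}\right) j = \left(-147 + \frac{9}{4 \left(-7\right)}\right) \left(-27\right) = \left(-147 + \frac{9}{4} \left(- \frac{1}{7}\right)\right) \left(-27\right) = \left(-147 - \frac{9}{28}\right) \left(-27\right) = \left(- \frac{4125}{28}\right) \left(-27\right) = \frac{111375}{28}$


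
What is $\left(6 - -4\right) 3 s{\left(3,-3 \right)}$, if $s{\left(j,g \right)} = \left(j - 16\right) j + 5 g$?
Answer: $-1620$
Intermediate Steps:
$s{\left(j,g \right)} = 5 g + j \left(-16 + j\right)$ ($s{\left(j,g \right)} = \left(j - 16\right) j + 5 g = \left(-16 + j\right) j + 5 g = j \left(-16 + j\right) + 5 g = 5 g + j \left(-16 + j\right)$)
$\left(6 - -4\right) 3 s{\left(3,-3 \right)} = \left(6 - -4\right) 3 \left(3^{2} - 48 + 5 \left(-3\right)\right) = \left(6 + 4\right) 3 \left(9 - 48 - 15\right) = 10 \cdot 3 \left(-54\right) = 30 \left(-54\right) = -1620$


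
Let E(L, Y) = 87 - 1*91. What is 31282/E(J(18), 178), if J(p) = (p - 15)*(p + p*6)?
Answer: -15641/2 ≈ -7820.5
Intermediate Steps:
J(p) = 7*p*(-15 + p) (J(p) = (-15 + p)*(p + 6*p) = (-15 + p)*(7*p) = 7*p*(-15 + p))
E(L, Y) = -4 (E(L, Y) = 87 - 91 = -4)
31282/E(J(18), 178) = 31282/(-4) = 31282*(-¼) = -15641/2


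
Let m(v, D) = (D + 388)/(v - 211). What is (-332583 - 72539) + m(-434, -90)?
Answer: -261303988/645 ≈ -4.0512e+5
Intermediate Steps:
m(v, D) = (388 + D)/(-211 + v)
(-332583 - 72539) + m(-434, -90) = (-332583 - 72539) + (388 - 90)/(-211 - 434) = -405122 + 298/(-645) = -405122 - 1/645*298 = -405122 - 298/645 = -261303988/645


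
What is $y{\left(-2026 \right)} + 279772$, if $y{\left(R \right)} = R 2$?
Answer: $275720$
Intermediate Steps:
$y{\left(R \right)} = 2 R$
$y{\left(-2026 \right)} + 279772 = 2 \left(-2026\right) + 279772 = -4052 + 279772 = 275720$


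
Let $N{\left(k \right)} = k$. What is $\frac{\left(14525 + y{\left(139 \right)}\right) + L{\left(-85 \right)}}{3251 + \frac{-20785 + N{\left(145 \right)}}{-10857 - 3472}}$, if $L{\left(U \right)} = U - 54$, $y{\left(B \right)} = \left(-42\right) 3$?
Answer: $\frac{204331540}{46604219} \approx 4.3844$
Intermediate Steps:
$y{\left(B \right)} = -126$
$L{\left(U \right)} = -54 + U$ ($L{\left(U \right)} = U - 54 = -54 + U$)
$\frac{\left(14525 + y{\left(139 \right)}\right) + L{\left(-85 \right)}}{3251 + \frac{-20785 + N{\left(145 \right)}}{-10857 - 3472}} = \frac{\left(14525 - 126\right) - 139}{3251 + \frac{-20785 + 145}{-10857 - 3472}} = \frac{14399 - 139}{3251 - \frac{20640}{-14329}} = \frac{14260}{3251 - - \frac{20640}{14329}} = \frac{14260}{3251 + \frac{20640}{14329}} = \frac{14260}{\frac{46604219}{14329}} = 14260 \cdot \frac{14329}{46604219} = \frac{204331540}{46604219}$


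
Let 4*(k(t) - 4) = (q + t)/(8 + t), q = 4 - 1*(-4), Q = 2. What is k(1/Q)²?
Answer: 289/16 ≈ 18.063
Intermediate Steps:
q = 8 (q = 4 + 4 = 8)
k(t) = 17/4 (k(t) = 4 + ((8 + t)/(8 + t))/4 = 4 + (¼)*1 = 4 + ¼ = 17/4)
k(1/Q)² = (17/4)² = 289/16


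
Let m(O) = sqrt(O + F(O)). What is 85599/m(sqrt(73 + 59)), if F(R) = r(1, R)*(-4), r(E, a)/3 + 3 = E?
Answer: 85599*sqrt(2)/(2*sqrt(12 + sqrt(33))) ≈ 14369.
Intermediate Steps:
r(E, a) = -9 + 3*E
F(R) = 24 (F(R) = (-9 + 3*1)*(-4) = (-9 + 3)*(-4) = -6*(-4) = 24)
m(O) = sqrt(24 + O) (m(O) = sqrt(O + 24) = sqrt(24 + O))
85599/m(sqrt(73 + 59)) = 85599/(sqrt(24 + sqrt(73 + 59))) = 85599/(sqrt(24 + sqrt(132))) = 85599/(sqrt(24 + 2*sqrt(33))) = 85599/sqrt(24 + 2*sqrt(33))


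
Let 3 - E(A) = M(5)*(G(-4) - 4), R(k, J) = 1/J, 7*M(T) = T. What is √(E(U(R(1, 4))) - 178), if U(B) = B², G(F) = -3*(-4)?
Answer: I*√8855/7 ≈ 13.443*I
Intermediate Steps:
M(T) = T/7
G(F) = 12
E(A) = -19/7 (E(A) = 3 - (⅐)*5*(12 - 4) = 3 - 5*8/7 = 3 - 1*40/7 = 3 - 40/7 = -19/7)
√(E(U(R(1, 4))) - 178) = √(-19/7 - 178) = √(-1265/7) = I*√8855/7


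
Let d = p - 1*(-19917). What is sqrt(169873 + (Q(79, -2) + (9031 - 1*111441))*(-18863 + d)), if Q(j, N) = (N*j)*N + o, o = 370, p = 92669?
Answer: 17*I*sqrt(32988611) ≈ 97641.0*I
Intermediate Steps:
Q(j, N) = 370 + j*N**2 (Q(j, N) = (N*j)*N + 370 = j*N**2 + 370 = 370 + j*N**2)
d = 112586 (d = 92669 - 1*(-19917) = 92669 + 19917 = 112586)
sqrt(169873 + (Q(79, -2) + (9031 - 1*111441))*(-18863 + d)) = sqrt(169873 + ((370 + 79*(-2)**2) + (9031 - 1*111441))*(-18863 + 112586)) = sqrt(169873 + ((370 + 79*4) + (9031 - 111441))*93723) = sqrt(169873 + ((370 + 316) - 102410)*93723) = sqrt(169873 + (686 - 102410)*93723) = sqrt(169873 - 101724*93723) = sqrt(169873 - 9533878452) = sqrt(-9533708579) = 17*I*sqrt(32988611)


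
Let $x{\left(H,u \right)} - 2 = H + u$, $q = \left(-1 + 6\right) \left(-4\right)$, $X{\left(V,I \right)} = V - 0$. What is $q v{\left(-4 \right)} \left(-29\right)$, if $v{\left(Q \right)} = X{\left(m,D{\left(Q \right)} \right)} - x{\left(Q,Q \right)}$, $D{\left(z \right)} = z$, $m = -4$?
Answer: $1160$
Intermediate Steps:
$X{\left(V,I \right)} = V$ ($X{\left(V,I \right)} = V + 0 = V$)
$q = -20$ ($q = 5 \left(-4\right) = -20$)
$x{\left(H,u \right)} = 2 + H + u$ ($x{\left(H,u \right)} = 2 + \left(H + u\right) = 2 + H + u$)
$v{\left(Q \right)} = -6 - 2 Q$ ($v{\left(Q \right)} = -4 - \left(2 + Q + Q\right) = -4 - \left(2 + 2 Q\right) = -6 - 2 Q$)
$q v{\left(-4 \right)} \left(-29\right) = - 20 \left(-6 - -8\right) \left(-29\right) = - 20 \left(-6 + 8\right) \left(-29\right) = \left(-20\right) 2 \left(-29\right) = \left(-40\right) \left(-29\right) = 1160$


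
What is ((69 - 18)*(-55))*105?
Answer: -294525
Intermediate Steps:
((69 - 18)*(-55))*105 = (51*(-55))*105 = -2805*105 = -294525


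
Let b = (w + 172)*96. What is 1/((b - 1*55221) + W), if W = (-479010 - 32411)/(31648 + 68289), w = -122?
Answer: -99937/5039434898 ≈ -1.9831e-5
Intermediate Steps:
b = 4800 (b = (-122 + 172)*96 = 50*96 = 4800)
W = -511421/99937 ≈ -5.1174
1/((b - 1*55221) + W) = 1/((4800 - 1*55221) - 511421/99937) = 1/((4800 - 55221) - 511421/99937) = 1/(-50421 - 511421/99937) = 1/(-5039434898/99937) = -99937/5039434898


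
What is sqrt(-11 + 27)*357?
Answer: 1428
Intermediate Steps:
sqrt(-11 + 27)*357 = sqrt(16)*357 = 4*357 = 1428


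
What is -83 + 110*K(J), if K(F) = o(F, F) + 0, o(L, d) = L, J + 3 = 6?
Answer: 247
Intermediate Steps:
J = 3 (J = -3 + 6 = 3)
K(F) = F (K(F) = F + 0 = F)
-83 + 110*K(J) = -83 + 110*3 = -83 + 330 = 247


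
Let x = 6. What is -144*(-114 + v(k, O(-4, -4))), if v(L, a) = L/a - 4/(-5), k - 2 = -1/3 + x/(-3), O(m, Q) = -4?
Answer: 81444/5 ≈ 16289.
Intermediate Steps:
k = -1/3 (k = 2 + (-1/3 + 6/(-3)) = 2 + (-1*1/3 + 6*(-1/3)) = 2 + (-1/3 - 2) = 2 - 7/3 = -1/3 ≈ -0.33333)
v(L, a) = 4/5 + L/a (v(L, a) = L/a - 4*(-1/5) = L/a + 4/5 = 4/5 + L/a)
-144*(-114 + v(k, O(-4, -4))) = -144*(-114 + (4/5 - 1/3/(-4))) = -144*(-114 + (4/5 - 1/3*(-1/4))) = -144*(-114 + (4/5 + 1/12)) = -144*(-114 + 53/60) = -144*(-6787/60) = 81444/5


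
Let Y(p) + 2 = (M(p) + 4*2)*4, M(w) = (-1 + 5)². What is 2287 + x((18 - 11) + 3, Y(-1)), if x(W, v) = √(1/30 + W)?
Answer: 2287 + √9030/30 ≈ 2290.2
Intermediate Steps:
M(w) = 16 (M(w) = 4² = 16)
Y(p) = 94 (Y(p) = -2 + (16 + 4*2)*4 = -2 + (16 + 8)*4 = -2 + 24*4 = -2 + 96 = 94)
x(W, v) = √(1/30 + W)
2287 + x((18 - 11) + 3, Y(-1)) = 2287 + √(30 + 900*((18 - 11) + 3))/30 = 2287 + √(30 + 900*(7 + 3))/30 = 2287 + √(30 + 900*10)/30 = 2287 + √(30 + 9000)/30 = 2287 + √9030/30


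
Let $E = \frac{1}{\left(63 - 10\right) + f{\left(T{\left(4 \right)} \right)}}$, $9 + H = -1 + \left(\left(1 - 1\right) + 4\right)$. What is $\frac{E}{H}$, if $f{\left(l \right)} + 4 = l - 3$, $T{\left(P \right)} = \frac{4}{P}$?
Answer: $- \frac{1}{282} \approx -0.0035461$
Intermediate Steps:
$f{\left(l \right)} = -7 + l$ ($f{\left(l \right)} = -4 + \left(l - 3\right) = -4 + \left(-3 + l\right) = -7 + l$)
$H = -6$ ($H = -9 + \left(-1 + \left(\left(1 - 1\right) + 4\right)\right) = -9 + \left(-1 + \left(0 + 4\right)\right) = -9 + \left(-1 + 4\right) = -9 + 3 = -6$)
$E = \frac{1}{47}$ ($E = \frac{1}{\left(63 - 10\right) - \left(7 - \frac{4}{4}\right)} = \frac{1}{\left(63 - 10\right) + \left(-7 + 4 \cdot \frac{1}{4}\right)} = \frac{1}{53 + \left(-7 + 1\right)} = \frac{1}{53 - 6} = \frac{1}{47} \approx 0.021277$)
$\frac{E}{H} = \frac{1}{-6} \cdot \frac{1}{47} = \left(- \frac{1}{6}\right) \frac{1}{47} = - \frac{1}{282}$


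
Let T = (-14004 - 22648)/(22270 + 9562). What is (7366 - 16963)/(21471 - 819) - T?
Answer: 18810225/27391436 ≈ 0.68672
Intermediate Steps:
T = -9163/7958 (T = -36652/31832 = -36652*1/31832 = -9163/7958 ≈ -1.1514)
(7366 - 16963)/(21471 - 819) - T = (7366 - 16963)/(21471 - 819) - 1*(-9163/7958) = -9597/20652 + 9163/7958 = -9597*1/20652 + 9163/7958 = -3199/6884 + 9163/7958 = 18810225/27391436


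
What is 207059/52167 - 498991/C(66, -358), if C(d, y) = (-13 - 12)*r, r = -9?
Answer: -8661425074/3912525 ≈ -2213.8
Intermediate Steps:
C(d, y) = 225 (C(d, y) = (-13 - 12)*(-9) = -25*(-9) = 225)
207059/52167 - 498991/C(66, -358) = 207059/52167 - 498991/225 = -8661425074/3912525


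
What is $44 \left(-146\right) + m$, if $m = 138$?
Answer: $-6286$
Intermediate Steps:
$44 \left(-146\right) + m = 44 \left(-146\right) + 138 = -6424 + 138 = -6286$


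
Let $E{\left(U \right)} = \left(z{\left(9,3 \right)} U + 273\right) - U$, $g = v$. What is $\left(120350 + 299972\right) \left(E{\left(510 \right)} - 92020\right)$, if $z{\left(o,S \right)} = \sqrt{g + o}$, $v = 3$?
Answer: $-38777646754 + 428728440 \sqrt{3} \approx -3.8035 \cdot 10^{10}$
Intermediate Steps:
$g = 3$
$z{\left(o,S \right)} = \sqrt{3 + o}$
$E{\left(U \right)} = 273 - U + 2 U \sqrt{3}$ ($E{\left(U \right)} = \left(\sqrt{3 + 9} U + 273\right) - U = \left(\sqrt{12} U + 273\right) - U = \left(2 \sqrt{3} U + 273\right) - U = \left(2 U \sqrt{3} + 273\right) - U = \left(273 + 2 U \sqrt{3}\right) - U = 273 - U + 2 U \sqrt{3}$)
$\left(120350 + 299972\right) \left(E{\left(510 \right)} - 92020\right) = \left(120350 + 299972\right) \left(\left(273 - 510 + 2 \cdot 510 \sqrt{3}\right) - 92020\right) = 420322 \left(\left(273 - 510 + 1020 \sqrt{3}\right) - 92020\right) = 420322 \left(\left(-237 + 1020 \sqrt{3}\right) - 92020\right) = 420322 \left(-92257 + 1020 \sqrt{3}\right) = -38777646754 + 428728440 \sqrt{3}$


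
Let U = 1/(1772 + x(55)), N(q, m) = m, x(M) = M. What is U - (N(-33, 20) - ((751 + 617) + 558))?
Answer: 3482263/1827 ≈ 1906.0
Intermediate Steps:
U = 1/1827 (U = 1/(1772 + 55) = 1/1827 ≈ 0.00054735)
U - (N(-33, 20) - ((751 + 617) + 558)) = 1/1827 - (20 - ((751 + 617) + 558)) = 1/1827 - (20 - (1368 + 558)) = 1/1827 - (20 - 1*1926) = 1/1827 - (20 - 1926) = 1/1827 - 1*(-1906) = 1/1827 + 1906 = 3482263/1827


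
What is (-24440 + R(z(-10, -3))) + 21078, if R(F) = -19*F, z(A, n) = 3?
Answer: -3419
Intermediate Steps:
(-24440 + R(z(-10, -3))) + 21078 = (-24440 - 19*3) + 21078 = (-24440 - 57) + 21078 = -24497 + 21078 = -3419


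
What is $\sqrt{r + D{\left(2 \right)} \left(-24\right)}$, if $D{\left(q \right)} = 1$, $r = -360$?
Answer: $8 i \sqrt{6} \approx 19.596 i$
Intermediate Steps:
$\sqrt{r + D{\left(2 \right)} \left(-24\right)} = \sqrt{-360 + 1 \left(-24\right)} = \sqrt{-360 - 24} = \sqrt{-384} = 8 i \sqrt{6}$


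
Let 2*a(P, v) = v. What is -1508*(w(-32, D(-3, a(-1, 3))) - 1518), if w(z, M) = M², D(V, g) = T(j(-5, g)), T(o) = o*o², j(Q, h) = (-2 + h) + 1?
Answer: 36625927/16 ≈ 2.2891e+6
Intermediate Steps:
j(Q, h) = -1 + h
T(o) = o³
a(P, v) = v/2
D(V, g) = (-1 + g)³
-1508*(w(-32, D(-3, a(-1, 3))) - 1518) = -1508*(((-1 + (½)*3)³)² - 1518) = -1508*(((-1 + 3/2)³)² - 1518) = -1508*(((½)³)² - 1518) = -1508*((⅛)² - 1518) = -1508*(1/64 - 1518) = -1508*(-97151/64) = 36625927/16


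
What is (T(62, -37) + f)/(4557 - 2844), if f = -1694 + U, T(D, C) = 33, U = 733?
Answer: -928/1713 ≈ -0.54174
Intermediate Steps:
f = -961 (f = -1694 + 733 = -961)
(T(62, -37) + f)/(4557 - 2844) = (33 - 961)/(4557 - 2844) = -928/1713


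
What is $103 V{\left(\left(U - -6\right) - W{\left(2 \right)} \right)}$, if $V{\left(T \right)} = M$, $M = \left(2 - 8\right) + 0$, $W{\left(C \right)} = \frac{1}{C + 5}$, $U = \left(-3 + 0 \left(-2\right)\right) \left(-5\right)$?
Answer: $-618$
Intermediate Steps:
$U = 15$ ($U = \left(-3 + 0\right) \left(-5\right) = \left(-3\right) \left(-5\right) = 15$)
$W{\left(C \right)} = \frac{1}{5 + C}$
$M = -6$ ($M = -6 + 0 = -6$)
$V{\left(T \right)} = -6$
$103 V{\left(\left(U - -6\right) - W{\left(2 \right)} \right)} = 103 \left(-6\right) = -618$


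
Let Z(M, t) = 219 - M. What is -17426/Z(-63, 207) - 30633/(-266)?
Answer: 2001595/37506 ≈ 53.367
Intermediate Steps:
-17426/Z(-63, 207) - 30633/(-266) = -17426/(219 - 1*(-63)) - 30633/(-266) = -17426/(219 + 63) - 30633*(-1/266) = -17426/282 + 30633/266 = -17426*1/282 + 30633/266 = -8713/141 + 30633/266 = 2001595/37506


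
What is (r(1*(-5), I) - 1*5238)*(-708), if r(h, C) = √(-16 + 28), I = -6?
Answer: 3708504 - 1416*√3 ≈ 3.7061e+6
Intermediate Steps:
r(h, C) = 2*√3 (r(h, C) = √12 = 2*√3)
(r(1*(-5), I) - 1*5238)*(-708) = (2*√3 - 1*5238)*(-708) = (2*√3 - 5238)*(-708) = (-5238 + 2*√3)*(-708) = 3708504 - 1416*√3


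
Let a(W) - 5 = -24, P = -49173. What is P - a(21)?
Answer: -49154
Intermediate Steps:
a(W) = -19 (a(W) = 5 - 24 = -19)
P - a(21) = -49173 - 1*(-19) = -49173 + 19 = -49154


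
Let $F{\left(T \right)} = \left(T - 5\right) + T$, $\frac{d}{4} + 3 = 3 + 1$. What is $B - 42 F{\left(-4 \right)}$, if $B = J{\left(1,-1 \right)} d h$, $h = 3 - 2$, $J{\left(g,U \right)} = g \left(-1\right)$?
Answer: $542$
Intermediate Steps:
$J{\left(g,U \right)} = - g$
$h = 1$ ($h = 3 - 2 = 1$)
$d = 4$ ($d = -12 + 4 \left(3 + 1\right) = -12 + 4 \cdot 4 = -12 + 16 = 4$)
$B = -4$ ($B = \left(-1\right) 1 \cdot 4 \cdot 1 = \left(-1\right) 4 \cdot 1 = \left(-4\right) 1 = -4$)
$F{\left(T \right)} = -5 + 2 T$ ($F{\left(T \right)} = \left(-5 + T\right) + T = -5 + 2 T$)
$B - 42 F{\left(-4 \right)} = -4 - 42 \left(-5 + 2 \left(-4\right)\right) = -4 - 42 \left(-5 - 8\right) = -4 - -546 = -4 + 546 = 542$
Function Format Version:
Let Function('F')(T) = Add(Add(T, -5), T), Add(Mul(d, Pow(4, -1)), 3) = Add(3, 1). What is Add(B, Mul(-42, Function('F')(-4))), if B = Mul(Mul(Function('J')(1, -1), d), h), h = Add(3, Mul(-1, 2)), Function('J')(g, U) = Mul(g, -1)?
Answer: 542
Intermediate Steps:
Function('J')(g, U) = Mul(-1, g)
h = 1 (h = Add(3, -2) = 1)
d = 4 (d = Add(-12, Mul(4, Add(3, 1))) = Add(-12, Mul(4, 4)) = Add(-12, 16) = 4)
B = -4 (B = Mul(Mul(Mul(-1, 1), 4), 1) = Mul(Mul(-1, 4), 1) = Mul(-4, 1) = -4)
Function('F')(T) = Add(-5, Mul(2, T)) (Function('F')(T) = Add(Add(-5, T), T) = Add(-5, Mul(2, T)))
Add(B, Mul(-42, Function('F')(-4))) = Add(-4, Mul(-42, Add(-5, Mul(2, -4)))) = Add(-4, Mul(-42, Add(-5, -8))) = Add(-4, Mul(-42, -13)) = Add(-4, 546) = 542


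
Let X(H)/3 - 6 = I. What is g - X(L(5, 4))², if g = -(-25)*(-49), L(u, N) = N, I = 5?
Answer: -2314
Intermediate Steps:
X(H) = 33 (X(H) = 18 + 3*5 = 18 + 15 = 33)
g = -1225 (g = -25*49 = -1225)
g - X(L(5, 4))² = -1225 - 1*33² = -1225 - 1*1089 = -1225 - 1089 = -2314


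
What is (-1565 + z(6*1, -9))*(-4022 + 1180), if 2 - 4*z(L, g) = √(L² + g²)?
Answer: 4446309 + 4263*√13/2 ≈ 4.4540e+6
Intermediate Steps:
z(L, g) = ½ - √(L² + g²)/4
(-1565 + z(6*1, -9))*(-4022 + 1180) = (-1565 + (½ - √((6*1)² + (-9)²)/4))*(-4022 + 1180) = (-1565 + (½ - √(6² + 81)/4))*(-2842) = (-1565 + (½ - √(36 + 81)/4))*(-2842) = (-1565 + (½ - 3*√13/4))*(-2842) = (-3129/2 - 3*√13/4)*(-2842) = 4446309 + 4263*√13/2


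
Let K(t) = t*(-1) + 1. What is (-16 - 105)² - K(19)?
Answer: 14659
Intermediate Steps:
K(t) = 1 - t (K(t) = -t + 1 = 1 - t)
(-16 - 105)² - K(19) = (-16 - 105)² - (1 - 1*19) = (-121)² - (1 - 19) = 14641 - 1*(-18) = 14641 + 18 = 14659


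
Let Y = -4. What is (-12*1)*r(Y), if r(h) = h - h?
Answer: 0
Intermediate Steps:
r(h) = 0
(-12*1)*r(Y) = -12*1*0 = -12*0 = 0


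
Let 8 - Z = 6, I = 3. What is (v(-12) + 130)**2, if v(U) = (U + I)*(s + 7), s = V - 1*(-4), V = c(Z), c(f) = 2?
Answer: 169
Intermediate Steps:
Z = 2 (Z = 8 - 1*6 = 8 - 6 = 2)
V = 2
s = 6 (s = 2 - 1*(-4) = 2 + 4 = 6)
v(U) = 39 + 13*U (v(U) = (U + 3)*(6 + 7) = (3 + U)*13 = 39 + 13*U)
(v(-12) + 130)**2 = ((39 + 13*(-12)) + 130)**2 = ((39 - 156) + 130)**2 = (-117 + 130)**2 = 13**2 = 169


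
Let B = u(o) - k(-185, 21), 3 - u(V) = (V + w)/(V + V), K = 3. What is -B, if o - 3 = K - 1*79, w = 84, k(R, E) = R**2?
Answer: 4996401/146 ≈ 34222.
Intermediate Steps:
o = -73 (o = 3 + (3 - 1*79) = 3 + (3 - 79) = 3 - 76 = -73)
u(V) = 3 - (84 + V)/(2*V) (u(V) = 3 - (V + 84)/(V + V) = 3 - (84 + V)/(2*V))
B = -4996401/146 (B = (5/2 - 42/(-73)) - 1*(-185)**2 = (5/2 - 42*(-1/73)) - 1*34225 = (5/2 + 42/73) - 34225 = 449/146 - 34225 = -4996401/146 ≈ -34222.)
-B = -1*(-4996401/146) = 4996401/146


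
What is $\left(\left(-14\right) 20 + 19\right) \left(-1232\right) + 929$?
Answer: $322481$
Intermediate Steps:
$\left(\left(-14\right) 20 + 19\right) \left(-1232\right) + 929 = \left(-280 + 19\right) \left(-1232\right) + 929 = \left(-261\right) \left(-1232\right) + 929 = 321552 + 929 = 322481$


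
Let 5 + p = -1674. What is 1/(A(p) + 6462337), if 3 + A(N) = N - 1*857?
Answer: 1/6459798 ≈ 1.5480e-7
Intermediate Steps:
p = -1679 (p = -5 - 1674 = -1679)
A(N) = -860 + N (A(N) = -3 + (N - 1*857) = -3 + (N - 857) = -3 + (-857 + N) = -860 + N)
1/(A(p) + 6462337) = 1/((-860 - 1679) + 6462337) = 1/(-2539 + 6462337) = 1/6459798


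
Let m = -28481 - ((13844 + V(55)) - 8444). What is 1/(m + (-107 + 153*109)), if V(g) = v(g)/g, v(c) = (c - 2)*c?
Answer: -1/17364 ≈ -5.7590e-5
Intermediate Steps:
v(c) = c*(-2 + c) (v(c) = (-2 + c)*c = c*(-2 + c))
V(g) = -2 + g (V(g) = (g*(-2 + g))/g = -2 + g)
m = -33934 (m = -28481 - ((13844 + (-2 + 55)) - 8444) = -28481 - ((13844 + 53) - 8444) = -28481 - (13897 - 8444) = -28481 - 1*5453 = -28481 - 5453 = -33934)
1/(m + (-107 + 153*109)) = 1/(-33934 + (-107 + 153*109)) = 1/(-33934 + (-107 + 16677)) = 1/(-33934 + 16570) = 1/(-17364) = -1/17364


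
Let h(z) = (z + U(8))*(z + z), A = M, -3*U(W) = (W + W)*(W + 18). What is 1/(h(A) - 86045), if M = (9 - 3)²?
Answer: -1/93437 ≈ -1.0702e-5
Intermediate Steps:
U(W) = -2*W*(18 + W)/3 (U(W) = -(W + W)*(W + 18)/3 = -2*W*(18 + W)/3)
M = 36 (M = 6² = 36)
A = 36
h(z) = 2*z*(-416/3 + z) (h(z) = (z - ⅔*8*(18 + 8))*(z + z) = (z - ⅔*8*26)*(2*z) = (z - 416/3)*(2*z) = (-416/3 + z)*(2*z) = 2*z*(-416/3 + z))
1/(h(A) - 86045) = 1/((⅔)*36*(-416 + 3*36) - 86045) = 1/((⅔)*36*(-416 + 108) - 86045) = 1/((⅔)*36*(-308) - 86045) = 1/(-7392 - 86045) = 1/(-93437) = -1/93437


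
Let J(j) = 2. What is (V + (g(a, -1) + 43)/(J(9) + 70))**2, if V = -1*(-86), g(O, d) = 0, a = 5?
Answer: 38875225/5184 ≈ 7499.1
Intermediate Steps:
V = 86
(V + (g(a, -1) + 43)/(J(9) + 70))**2 = (86 + (0 + 43)/(2 + 70))**2 = (86 + 43/72)**2 = (6235/72)**2 = 38875225/5184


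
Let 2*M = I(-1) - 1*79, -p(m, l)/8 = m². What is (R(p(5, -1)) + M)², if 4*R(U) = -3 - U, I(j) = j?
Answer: 1369/16 ≈ 85.563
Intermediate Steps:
p(m, l) = -8*m²
R(U) = -¾ - U/4 (R(U) = (-3 - U)/4 = -¾ - U/4)
M = -40 (M = (-1 - 1*79)/2 = (-1 - 79)/2 = (½)*(-80) = -40)
(R(p(5, -1)) + M)² = ((-¾ - (-2)*5²) - 40)² = ((-¾ - (-2)*25) - 40)² = ((-¾ - ¼*(-200)) - 40)² = ((-¾ + 50) - 40)² = (197/4 - 40)² = (37/4)² = 1369/16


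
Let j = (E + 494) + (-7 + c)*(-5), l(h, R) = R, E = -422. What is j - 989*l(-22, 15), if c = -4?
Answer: -14708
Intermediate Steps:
j = 127 (j = (-422 + 494) + (-7 - 4)*(-5) = 72 - 11*(-5) = 72 + 55 = 127)
j - 989*l(-22, 15) = 127 - 989*15 = 127 - 14835 = -14708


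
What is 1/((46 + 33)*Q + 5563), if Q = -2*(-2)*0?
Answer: 1/5563 ≈ 0.00017976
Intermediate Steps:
Q = 0 (Q = 4*0 = 0)
1/((46 + 33)*Q + 5563) = 1/((46 + 33)*0 + 5563) = 1/(79*0 + 5563) = 1/(0 + 5563) = 1/5563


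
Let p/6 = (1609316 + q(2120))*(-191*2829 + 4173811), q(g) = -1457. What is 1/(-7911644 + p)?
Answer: 1/35052656027044 ≈ 2.8529e-14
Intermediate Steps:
p = 35052663938688 (p = 6*((1609316 - 1457)*(-191*2829 + 4173811)) = 6*(1607859*(-540339 + 4173811)) = 6*(1607859*3633472) = 6*5842110656448 = 35052663938688)
1/(-7911644 + p) = 1/(-7911644 + 35052663938688) = 1/35052656027044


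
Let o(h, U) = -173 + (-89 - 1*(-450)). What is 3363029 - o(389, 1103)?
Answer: 3362841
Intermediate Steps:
o(h, U) = 188 (o(h, U) = -173 + (-89 + 450) = -173 + 361 = 188)
3363029 - o(389, 1103) = 3363029 - 1*188 = 3363029 - 188 = 3362841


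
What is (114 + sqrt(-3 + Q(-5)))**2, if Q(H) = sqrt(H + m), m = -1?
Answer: (114 + sqrt(-3 + I*sqrt(6)))**2 ≈ 13144.0 + 425.11*I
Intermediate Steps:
Q(H) = sqrt(-1 + H) (Q(H) = sqrt(H - 1) = sqrt(-1 + H))
(114 + sqrt(-3 + Q(-5)))**2 = (114 + sqrt(-3 + sqrt(-1 - 5)))**2 = (114 + sqrt(-3 + sqrt(-6)))**2 = (114 + sqrt(-3 + I*sqrt(6)))**2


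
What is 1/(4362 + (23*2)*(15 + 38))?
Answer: 1/6800 ≈ 0.00014706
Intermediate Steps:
1/(4362 + (23*2)*(15 + 38)) = 1/(4362 + 46*53) = 1/(4362 + 2438) = 1/6800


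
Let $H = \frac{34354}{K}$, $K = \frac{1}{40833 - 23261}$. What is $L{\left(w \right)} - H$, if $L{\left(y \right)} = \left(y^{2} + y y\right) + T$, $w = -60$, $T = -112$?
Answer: $-603661400$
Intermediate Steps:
$K = \frac{1}{17572} \approx 5.6909 \cdot 10^{-5}$
$L{\left(y \right)} = -112 + 2 y^{2}$ ($L{\left(y \right)} = \left(y^{2} + y y\right) - 112 = \left(y^{2} + y^{2}\right) - 112 = 2 y^{2} - 112 = -112 + 2 y^{2}$)
$H = 603668488$ ($H = 34354 \frac{1}{\frac{1}{17572}} = 34354 \cdot 17572 = 603668488$)
$L{\left(w \right)} - H = \left(-112 + 2 \left(-60\right)^{2}\right) - 603668488 = \left(-112 + 2 \cdot 3600\right) - 603668488 = \left(-112 + 7200\right) - 603668488 = 7088 - 603668488 = -603661400$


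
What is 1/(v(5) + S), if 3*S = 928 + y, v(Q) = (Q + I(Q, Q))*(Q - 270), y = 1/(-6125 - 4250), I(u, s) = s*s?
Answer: -10375/79271917 ≈ -0.00013088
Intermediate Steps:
I(u, s) = s**2
y = -1/10375 (y = 1/(-10375) = -1/10375 ≈ -9.6386e-5)
v(Q) = (-270 + Q)*(Q + Q**2) (v(Q) = (Q + Q**2)*(Q - 270) = (Q + Q**2)*(-270 + Q) = (-270 + Q)*(Q + Q**2))
S = 3209333/10375 (S = (928 - 1/10375)/3 = (1/3)*(9627999/10375) = 3209333/10375 ≈ 309.33)
1/(v(5) + S) = 1/(5*(-270 + 5**2 - 269*5) + 3209333/10375) = 1/(5*(-270 + 25 - 1345) + 3209333/10375) = 1/(5*(-1590) + 3209333/10375) = 1/(-7950 + 3209333/10375) = 1/(-79271917/10375) = -10375/79271917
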